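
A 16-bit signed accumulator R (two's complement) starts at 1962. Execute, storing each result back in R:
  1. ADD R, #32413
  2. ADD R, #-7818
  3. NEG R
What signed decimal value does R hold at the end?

Start: R = 1962 = 0000011110101010.
R = 1962 + 32413 = 34375; wraps to -31161 = 1000011001000111
R = -31161 + (-7818) = -38979; wraps to 26557 = 0110011110111101
R = −(26557) = -26557 = 1001100001000011

-26557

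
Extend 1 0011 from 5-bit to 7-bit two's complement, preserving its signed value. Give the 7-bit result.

1110011

MSB of 10011 is 1; replicate it into the new high bits.
11|10011 → 1110011 (still -13).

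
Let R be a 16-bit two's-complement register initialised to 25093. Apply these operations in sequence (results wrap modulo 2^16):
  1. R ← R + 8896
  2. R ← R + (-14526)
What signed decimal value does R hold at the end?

19463

Start: R = 25093 = 0110001000000101.
R = 25093 + 8896 = 33989; wraps to -31547 = 1000010011000101
R = -31547 + (-14526) = -46073; wraps to 19463 = 0100110000000111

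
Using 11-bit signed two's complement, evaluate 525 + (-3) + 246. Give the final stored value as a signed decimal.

525 + (-3) = 522 (01000001010)
522 + 246 = 768 (01100000000)

768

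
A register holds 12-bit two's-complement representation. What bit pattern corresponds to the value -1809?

100011101111

|-1809| = 1809 = 011100010001 in 12 bits.
Invert the bits: 100011101110. Add 1: 100011101111.
Check: 100011101111 reads as 2287 − 4096 = -1809.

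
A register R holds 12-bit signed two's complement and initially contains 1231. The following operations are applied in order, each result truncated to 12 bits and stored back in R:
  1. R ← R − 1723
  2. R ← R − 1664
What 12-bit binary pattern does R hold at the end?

Start: R = 1231 = 010011001111.
R = 1231 − 1723 = -492 = 111000010100
R = -492 − 1664 = -2156; wraps to 1940 = 011110010100

011110010100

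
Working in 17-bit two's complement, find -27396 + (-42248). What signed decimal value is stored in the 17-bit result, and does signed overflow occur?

-27396 → 11001010011111100
-42248 → 10101101011111000
  11001010011111100
+ 10101101011111000
= 01110111111110100  (discard carry-out 1)
Result 01110111111110100: MSB = 0 → value 61428.
Both addends are negative but the stored result is non-negative: signed overflow. The true value -27396 + (-42248) = -69644 lies outside [-65536, 65535].

61428; overflow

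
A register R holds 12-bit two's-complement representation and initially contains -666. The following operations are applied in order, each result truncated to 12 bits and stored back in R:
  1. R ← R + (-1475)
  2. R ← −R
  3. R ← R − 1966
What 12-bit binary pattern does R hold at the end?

Start: R = -666 = 110101100110.
R = -666 + (-1475) = -2141; wraps to 1955 = 011110100011
R = −(1955) = -1955 = 100001011101
R = -1955 − 1966 = -3921; wraps to 175 = 000010101111

000010101111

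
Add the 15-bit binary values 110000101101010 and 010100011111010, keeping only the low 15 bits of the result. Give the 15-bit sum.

  110000101101010
+ 010100011111010
= 000101001100100  (discard carry-out 1)

000101001100100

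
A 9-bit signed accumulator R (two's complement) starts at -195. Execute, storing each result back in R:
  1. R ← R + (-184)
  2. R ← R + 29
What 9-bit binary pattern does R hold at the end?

Start: R = -195 = 100111101.
R = -195 + (-184) = -379; wraps to 133 = 010000101
R = 133 + 29 = 162 = 010100010

010100010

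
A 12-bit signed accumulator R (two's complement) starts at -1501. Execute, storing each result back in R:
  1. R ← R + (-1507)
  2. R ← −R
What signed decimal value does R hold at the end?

Start: R = -1501 = 101000100011.
R = -1501 + (-1507) = -3008; wraps to 1088 = 010001000000
R = −(1088) = -1088 = 101111000000

-1088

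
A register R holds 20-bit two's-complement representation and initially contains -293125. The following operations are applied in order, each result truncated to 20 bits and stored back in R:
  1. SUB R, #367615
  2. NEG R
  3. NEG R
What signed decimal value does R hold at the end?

387836

Start: R = -293125 = 10111000011011111011.
R = -293125 − 367615 = -660740; wraps to 387836 = 01011110101011111100
R = −(387836) = -387836 = 10100001010100000100
R = −(-387836) = 387836 = 01011110101011111100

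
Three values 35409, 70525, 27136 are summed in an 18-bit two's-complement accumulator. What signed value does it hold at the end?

35409 + 70525 = 105934 (011001110111001110)
105934 + 27136 = 133070 → wraps to -129074 (100000011111001110)

-129074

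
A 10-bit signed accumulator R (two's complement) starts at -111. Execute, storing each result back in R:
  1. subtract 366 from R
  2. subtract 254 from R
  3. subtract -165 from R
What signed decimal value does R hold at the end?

Start: R = -111 = 1110010001.
R = -111 − 366 = -477 = 1000100011
R = -477 − 254 = -731; wraps to 293 = 0100100101
R = 293 − (-165) = 458 = 0111001010

458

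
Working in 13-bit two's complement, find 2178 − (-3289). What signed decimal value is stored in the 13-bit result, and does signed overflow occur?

-2725; overflow

2178 → 0100010000010
-3289 → 1001100100111
Subtract via negate-and-add: invert 1001100100111 + 1 = 0110011011001 (i.e. 3289).
  0100010000010
+ 0110011011001
= 1010101011011
Result 1010101011011: MSB = 1 → 5467 − 8192 = -2725.
Both addends (after negating the subtrahend) are non-negative but the stored result is negative: signed overflow. The true value 2178 − (-3289) = 5467 lies outside [-4096, 4095].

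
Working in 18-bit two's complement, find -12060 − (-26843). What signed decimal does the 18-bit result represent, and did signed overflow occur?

-12060 → 111101000011100100
-26843 → 111001011100100101
Subtract via negate-and-add: invert 111001011100100101 + 1 = 000110100011011011 (i.e. 26843).
  111101000011100100
+ 000110100011011011
= 000011100110111111  (discard carry-out 1)
Result 000011100110111111: MSB = 0 → value 14783.
Addends (after negating the subtrahend) have opposite signs, so signed overflow cannot occur.

14783; no overflow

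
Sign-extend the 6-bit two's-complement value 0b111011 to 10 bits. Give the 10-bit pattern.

MSB of 111011 is 1; replicate it into the new high bits.
1111|111011 → 1111111011 (still -5).

1111111011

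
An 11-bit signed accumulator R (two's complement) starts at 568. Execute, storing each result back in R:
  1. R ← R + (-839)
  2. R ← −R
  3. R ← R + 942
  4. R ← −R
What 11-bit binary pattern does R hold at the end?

01101000011

Start: R = 568 = 01000111000.
R = 568 + (-839) = -271 = 11011110001
R = −(-271) = 271 = 00100001111
R = 271 + 942 = 1213; wraps to -835 = 10010111101
R = −(-835) = 835 = 01101000011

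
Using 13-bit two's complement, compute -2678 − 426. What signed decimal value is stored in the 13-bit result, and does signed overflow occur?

-2678 → 1010110001010
426 → 0000110101010
Subtract via negate-and-add: invert 0000110101010 + 1 = 1111001010110 (i.e. -426).
  1010110001010
+ 1111001010110
= 1001111100000  (discard carry-out 1)
Result 1001111100000: MSB = 1 → 5088 − 8192 = -3104.
Both addends (after negating the subtrahend) are negative and so is the stored result: no signed overflow.

-3104; no overflow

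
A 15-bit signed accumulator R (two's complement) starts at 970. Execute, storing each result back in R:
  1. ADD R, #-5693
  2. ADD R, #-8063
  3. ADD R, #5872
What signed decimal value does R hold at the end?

Start: R = 970 = 000001111001010.
R = 970 + (-5693) = -4723 = 110110110001101
R = -4723 + (-8063) = -12786 = 100111000001110
R = -12786 + 5872 = -6914 = 110010011111110

-6914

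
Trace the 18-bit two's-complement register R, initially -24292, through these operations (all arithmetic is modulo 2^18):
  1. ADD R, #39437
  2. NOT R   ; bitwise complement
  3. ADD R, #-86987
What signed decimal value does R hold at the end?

-102133

Start: R = -24292 = 111010000100011100.
R = -24292 + 39437 = 15145 = 000011101100101001
R = NOT 000011101100101001 = 111100010011010110 = -15146
R = -15146 + (-86987) = -102133 = 100111000100001011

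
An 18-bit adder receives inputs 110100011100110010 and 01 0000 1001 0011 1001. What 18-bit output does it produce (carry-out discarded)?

000101000001101011

  110100011100110010
+ 010000100100111001
= 000101000001101011  (discard carry-out 1)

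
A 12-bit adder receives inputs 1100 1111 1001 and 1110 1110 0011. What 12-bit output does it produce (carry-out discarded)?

  110011111001
+ 111011100011
= 101111011100  (discard carry-out 1)

101111011100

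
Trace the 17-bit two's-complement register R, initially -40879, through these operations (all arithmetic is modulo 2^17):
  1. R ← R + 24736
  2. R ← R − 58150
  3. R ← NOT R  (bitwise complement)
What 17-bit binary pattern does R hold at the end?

Start: R = -40879 = 10110000001010001.
R = -40879 + 24736 = -16143 = 11100000011110001
R = -16143 − 58150 = -74293; wraps to 56779 = 01101110111001011
R = NOT 01101110111001011 = 10010001000110100 = -56780

10010001000110100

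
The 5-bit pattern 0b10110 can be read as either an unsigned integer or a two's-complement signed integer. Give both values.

Unsigned: 10110 = 22.
Signed: MSB=1 → 22 − 32 = -10.

unsigned = 22, signed = -10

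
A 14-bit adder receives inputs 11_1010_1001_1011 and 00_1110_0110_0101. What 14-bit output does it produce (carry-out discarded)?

00100100000000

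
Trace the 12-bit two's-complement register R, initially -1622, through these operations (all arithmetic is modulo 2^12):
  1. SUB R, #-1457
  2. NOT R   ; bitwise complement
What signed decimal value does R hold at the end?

164

Start: R = -1622 = 100110101010.
R = -1622 − (-1457) = -165 = 111101011011
R = NOT 111101011011 = 000010100100 = 164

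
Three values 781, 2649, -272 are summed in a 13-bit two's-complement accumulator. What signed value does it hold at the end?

781 + 2649 = 3430 (0110101100110)
3430 + (-272) = 3158 (0110001010110)

3158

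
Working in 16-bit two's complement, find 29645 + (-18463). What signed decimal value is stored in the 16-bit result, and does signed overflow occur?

11182; no overflow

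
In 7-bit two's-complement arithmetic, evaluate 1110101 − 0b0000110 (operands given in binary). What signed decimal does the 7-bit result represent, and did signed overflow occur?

-17; no overflow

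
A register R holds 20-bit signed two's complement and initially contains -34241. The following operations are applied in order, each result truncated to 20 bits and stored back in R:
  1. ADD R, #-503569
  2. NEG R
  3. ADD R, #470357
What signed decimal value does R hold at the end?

-40409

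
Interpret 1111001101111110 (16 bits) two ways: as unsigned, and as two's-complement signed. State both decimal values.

unsigned = 62334, signed = -3202

Unsigned: 1111001101111110 = 62334.
Signed: MSB=1 → 62334 − 65536 = -3202.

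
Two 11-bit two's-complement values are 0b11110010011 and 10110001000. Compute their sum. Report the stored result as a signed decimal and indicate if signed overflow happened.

-741; no overflow

0b11110010011 → 11110010011 = -109 (signed)
10110001000 = -632 (signed)
  11110010011
+ 10110001000
= 10100011011  (discard carry-out 1)
Result 10100011011: MSB = 1 → 1307 − 2048 = -741.
Both addends are negative and so is the stored result: no signed overflow.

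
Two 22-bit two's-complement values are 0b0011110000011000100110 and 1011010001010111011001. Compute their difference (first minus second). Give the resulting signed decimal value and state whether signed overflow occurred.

-1970099; overflow

0b0011110000011000100110 → 0011110000011000100110 = 984614 (signed)
1011010001010111011001 = -1239591 (signed)
Subtract via negate-and-add: invert 1011010001010111011001 + 1 = 0100101110101000100111 (i.e. 1239591).
  0011110000011000100110
+ 0100101110101000100111
= 1000011111000001001101
Result 1000011111000001001101: MSB = 1 → 2224205 − 4194304 = -1970099.
Both addends (after negating the subtrahend) are non-negative but the stored result is negative: signed overflow. The true value 984614 − (-1239591) = 2224205 lies outside [-2097152, 2097151].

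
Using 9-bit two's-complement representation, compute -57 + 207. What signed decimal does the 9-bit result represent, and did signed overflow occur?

150; no overflow

-57 → 111000111
207 → 011001111
  111000111
+ 011001111
= 010010110  (discard carry-out 1)
Result 010010110: MSB = 0 → value 150.
Addends have opposite signs, so signed overflow cannot occur.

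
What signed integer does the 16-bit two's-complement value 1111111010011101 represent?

-355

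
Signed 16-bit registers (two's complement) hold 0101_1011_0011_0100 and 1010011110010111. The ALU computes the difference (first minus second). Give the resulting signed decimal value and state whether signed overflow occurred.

0101_1011_0011_0100 → 0101101100110100 = 23348 (signed)
1010011110010111 = -22633 (signed)
Subtract via negate-and-add: invert 1010011110010111 + 1 = 0101100001101001 (i.e. 22633).
  0101101100110100
+ 0101100001101001
= 1011001110011101
Result 1011001110011101: MSB = 1 → 45981 − 65536 = -19555.
Both addends (after negating the subtrahend) are non-negative but the stored result is negative: signed overflow. The true value 23348 − (-22633) = 45981 lies outside [-32768, 32767].

-19555; overflow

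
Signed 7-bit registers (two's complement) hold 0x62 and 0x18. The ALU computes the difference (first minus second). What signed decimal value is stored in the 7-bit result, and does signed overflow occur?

-54; no overflow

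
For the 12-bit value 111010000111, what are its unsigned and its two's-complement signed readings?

unsigned = 3719, signed = -377

Unsigned: 111010000111 = 3719.
Signed: MSB=1 → 3719 − 4096 = -377.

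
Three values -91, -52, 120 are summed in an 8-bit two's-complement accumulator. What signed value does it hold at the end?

-91 + (-52) = -143 → wraps to 113 (01110001)
113 + 120 = 233 → wraps to -23 (11101001)

-23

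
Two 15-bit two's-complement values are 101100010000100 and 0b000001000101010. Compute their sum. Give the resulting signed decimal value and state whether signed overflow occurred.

-9554; no overflow

101100010000100 = -10108 (signed)
0b000001000101010 → 000001000101010 = 554 (signed)
  101100010000100
+ 000001000101010
= 101101010101110
Result 101101010101110: MSB = 1 → 23214 − 32768 = -9554.
Addends have opposite signs, so signed overflow cannot occur.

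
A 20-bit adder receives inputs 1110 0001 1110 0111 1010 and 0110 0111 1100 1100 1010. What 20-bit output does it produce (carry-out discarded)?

01001001101101000100

  11100001111001111010
+ 01100111110011001010
= 01001001101101000100  (discard carry-out 1)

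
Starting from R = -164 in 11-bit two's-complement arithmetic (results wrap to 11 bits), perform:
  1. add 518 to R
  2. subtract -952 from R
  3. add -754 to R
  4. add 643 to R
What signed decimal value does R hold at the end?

Start: R = -164 = 11101011100.
R = -164 + 518 = 354 = 00101100010
R = 354 − (-952) = 1306; wraps to -742 = 10100011010
R = -742 + (-754) = -1496; wraps to 552 = 01000101000
R = 552 + 643 = 1195; wraps to -853 = 10010101011

-853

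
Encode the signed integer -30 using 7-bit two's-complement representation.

1100010

|-30| = 30 = 0011110 in 7 bits.
Invert the bits: 1100001. Add 1: 1100010.
Check: 1100010 reads as 98 − 128 = -30.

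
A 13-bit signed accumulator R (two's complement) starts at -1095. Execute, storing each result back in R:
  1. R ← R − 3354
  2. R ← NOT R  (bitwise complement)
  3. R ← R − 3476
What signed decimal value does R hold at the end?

972

Start: R = -1095 = 1101110111001.
R = -1095 − 3354 = -4449; wraps to 3743 = 0111010011111
R = NOT 0111010011111 = 1000101100000 = -3744
R = -3744 − 3476 = -7220; wraps to 972 = 0001111001100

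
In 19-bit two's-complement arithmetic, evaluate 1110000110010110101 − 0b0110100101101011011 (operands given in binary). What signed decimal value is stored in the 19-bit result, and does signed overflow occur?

246106; overflow

1110000110010110101 = -62283 (signed)
0b0110100101101011011 → 0110100101101011011 = 215899 (signed)
Subtract via negate-and-add: invert 0110100101101011011 + 1 = 1001011010010100101 (i.e. -215899).
  1110000110010110101
+ 1001011010010100101
= 0111100000101011010  (discard carry-out 1)
Result 0111100000101011010: MSB = 0 → value 246106.
Both addends (after negating the subtrahend) are negative but the stored result is non-negative: signed overflow. The true value -62283 − 215899 = -278182 lies outside [-262144, 262143].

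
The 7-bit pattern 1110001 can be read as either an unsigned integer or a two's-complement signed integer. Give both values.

Unsigned: 1110001 = 113.
Signed: MSB=1 → 113 − 128 = -15.

unsigned = 113, signed = -15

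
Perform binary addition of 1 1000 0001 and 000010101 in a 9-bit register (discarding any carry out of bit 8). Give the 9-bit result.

110010110

  110000001
+ 000010101
= 110010110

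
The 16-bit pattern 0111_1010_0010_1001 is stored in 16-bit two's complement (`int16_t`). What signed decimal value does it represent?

31273

MSB is 0, so the value is non-negative: 0111101000101001 = 31273.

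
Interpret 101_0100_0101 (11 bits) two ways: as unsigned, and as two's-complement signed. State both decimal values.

unsigned = 1349, signed = -699

Unsigned: 10101000101 = 1349.
Signed: MSB=1 → 1349 − 2048 = -699.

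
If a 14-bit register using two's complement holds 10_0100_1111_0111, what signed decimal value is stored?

-6921

MSB is 1, so the value is negative.
Invert: 01101100001000. Add 1: 01101100001001 = 6921. So the value is −6921.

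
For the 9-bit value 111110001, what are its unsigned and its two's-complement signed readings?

unsigned = 497, signed = -15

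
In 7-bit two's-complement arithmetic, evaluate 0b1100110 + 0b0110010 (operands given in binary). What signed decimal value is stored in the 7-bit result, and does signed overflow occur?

0b1100110 → 1100110 = -26 (signed)
0b0110010 → 0110010 = 50 (signed)
  1100110
+ 0110010
= 0011000  (discard carry-out 1)
Result 0011000: MSB = 0 → value 24.
Addends have opposite signs, so signed overflow cannot occur.

24; no overflow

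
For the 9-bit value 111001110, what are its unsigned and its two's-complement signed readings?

unsigned = 462, signed = -50

Unsigned: 111001110 = 462.
Signed: MSB=1 → 462 − 512 = -50.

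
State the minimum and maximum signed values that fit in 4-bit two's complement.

min = -8, max = 7

Minimum: −2^3 = -8.
Maximum: 2^3 − 1 = 7.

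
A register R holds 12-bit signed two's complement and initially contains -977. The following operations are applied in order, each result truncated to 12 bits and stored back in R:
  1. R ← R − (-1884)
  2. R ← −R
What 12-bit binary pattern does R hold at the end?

Start: R = -977 = 110000101111.
R = -977 − (-1884) = 907 = 001110001011
R = −(907) = -907 = 110001110101

110001110101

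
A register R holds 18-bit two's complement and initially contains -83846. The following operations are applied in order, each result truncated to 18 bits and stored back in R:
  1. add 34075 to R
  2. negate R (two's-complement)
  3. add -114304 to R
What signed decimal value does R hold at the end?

-64533

Start: R = -83846 = 101011100001111010.
R = -83846 + 34075 = -49771 = 110011110110010101
R = −(-49771) = 49771 = 001100001001101011
R = 49771 + (-114304) = -64533 = 110000001111101011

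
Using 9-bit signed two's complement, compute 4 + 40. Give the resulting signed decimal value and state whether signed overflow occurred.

4 → 000000100
40 → 000101000
  000000100
+ 000101000
= 000101100
Result 000101100: MSB = 0 → value 44.
Both addends are non-negative and so is the stored result: no signed overflow.

44; no overflow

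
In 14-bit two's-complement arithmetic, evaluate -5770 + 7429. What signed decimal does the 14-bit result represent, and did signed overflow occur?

1659; no overflow

-5770 → 10100101110110
7429 → 01110100000101
  10100101110110
+ 01110100000101
= 00011001111011  (discard carry-out 1)
Result 00011001111011: MSB = 0 → value 1659.
Addends have opposite signs, so signed overflow cannot occur.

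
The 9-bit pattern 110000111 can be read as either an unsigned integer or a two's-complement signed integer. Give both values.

Unsigned: 110000111 = 391.
Signed: MSB=1 → 391 − 512 = -121.

unsigned = 391, signed = -121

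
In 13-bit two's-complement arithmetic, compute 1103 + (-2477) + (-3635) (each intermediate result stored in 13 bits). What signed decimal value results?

1103 + (-2477) = -1374 (1101010100010)
-1374 + (-3635) = -5009 → wraps to 3183 (0110001101111)

3183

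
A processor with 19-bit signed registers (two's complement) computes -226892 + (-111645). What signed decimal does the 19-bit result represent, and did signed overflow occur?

-226892 → 1001000100110110100
-111645 → 1100100101111100011
  1001000100110110100
+ 1100100101111100011
= 0101101010110010111  (discard carry-out 1)
Result 0101101010110010111: MSB = 0 → value 185751.
Both addends are negative but the stored result is non-negative: signed overflow. The true value -226892 + (-111645) = -338537 lies outside [-262144, 262143].

185751; overflow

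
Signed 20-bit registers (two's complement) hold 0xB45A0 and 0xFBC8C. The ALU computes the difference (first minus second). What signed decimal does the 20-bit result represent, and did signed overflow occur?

0xB45A0 = 10110100010110100000 = -309856 (signed)
0xFBC8C = 11111011110010001100 = -17268 (signed)
Subtract via negate-and-add: invert 11111011110010001100 + 1 = 00000100001101110100 (i.e. 17268).
  10110100010110100000
+ 00000100001101110100
= 10111000100100010100
Result 10111000100100010100: MSB = 1 → 755988 − 1048576 = -292588.
Addends (after negating the subtrahend) have opposite signs, so signed overflow cannot occur.

-292588; no overflow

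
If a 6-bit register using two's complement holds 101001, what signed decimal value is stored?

MSB is 1, so the value is negative.
Invert: 010110. Add 1: 010111 = 23. So the value is −23.

-23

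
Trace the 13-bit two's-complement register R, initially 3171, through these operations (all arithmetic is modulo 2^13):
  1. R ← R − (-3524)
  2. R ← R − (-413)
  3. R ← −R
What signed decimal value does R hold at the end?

1084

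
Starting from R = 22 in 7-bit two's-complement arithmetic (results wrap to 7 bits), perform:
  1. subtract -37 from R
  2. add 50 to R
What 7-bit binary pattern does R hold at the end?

Start: R = 22 = 0010110.
R = 22 − (-37) = 59 = 0111011
R = 59 + 50 = 109; wraps to -19 = 1101101

1101101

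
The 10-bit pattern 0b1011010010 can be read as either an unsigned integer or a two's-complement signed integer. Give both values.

Unsigned: 1011010010 = 722.
Signed: MSB=1 → 722 − 1024 = -302.

unsigned = 722, signed = -302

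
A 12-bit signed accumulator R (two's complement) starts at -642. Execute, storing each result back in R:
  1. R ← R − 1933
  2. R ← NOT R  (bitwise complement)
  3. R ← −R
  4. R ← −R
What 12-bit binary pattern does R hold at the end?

101000001110

Start: R = -642 = 110101111110.
R = -642 − 1933 = -2575; wraps to 1521 = 010111110001
R = NOT 010111110001 = 101000001110 = -1522
R = −(-1522) = 1522 = 010111110010
R = −(1522) = -1522 = 101000001110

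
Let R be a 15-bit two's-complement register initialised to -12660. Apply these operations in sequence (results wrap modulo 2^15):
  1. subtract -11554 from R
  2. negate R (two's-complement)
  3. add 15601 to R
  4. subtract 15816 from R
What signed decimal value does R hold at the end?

Start: R = -12660 = 100111010001100.
R = -12660 − (-11554) = -1106 = 111101110101110
R = −(-1106) = 1106 = 000010001010010
R = 1106 + 15601 = 16707; wraps to -16061 = 100000101000011
R = -16061 − 15816 = -31877; wraps to 891 = 000001101111011

891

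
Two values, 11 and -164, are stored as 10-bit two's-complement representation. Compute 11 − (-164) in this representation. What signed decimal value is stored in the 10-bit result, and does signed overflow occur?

175; no overflow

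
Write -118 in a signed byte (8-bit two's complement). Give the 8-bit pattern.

10001010

|-118| = 118 = 01110110 in 8 bits.
Invert the bits: 10001001. Add 1: 10001010.
Check: 10001010 reads as 138 − 256 = -118.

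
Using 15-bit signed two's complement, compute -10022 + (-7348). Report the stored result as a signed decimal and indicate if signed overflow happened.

-10022 → 101100011011010
-7348 → 110001101001100
  101100011011010
+ 110001101001100
= 011110000100110  (discard carry-out 1)
Result 011110000100110: MSB = 0 → value 15398.
Both addends are negative but the stored result is non-negative: signed overflow. The true value -10022 + (-7348) = -17370 lies outside [-16384, 16383].

15398; overflow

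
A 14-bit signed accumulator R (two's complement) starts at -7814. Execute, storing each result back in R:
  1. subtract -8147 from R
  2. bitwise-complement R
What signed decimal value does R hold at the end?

-334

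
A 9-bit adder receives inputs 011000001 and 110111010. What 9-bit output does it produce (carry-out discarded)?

  011000001
+ 110111010
= 001111011  (discard carry-out 1)

001111011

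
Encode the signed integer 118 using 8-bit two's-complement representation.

01110110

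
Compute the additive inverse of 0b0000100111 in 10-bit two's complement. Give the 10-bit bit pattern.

1111011001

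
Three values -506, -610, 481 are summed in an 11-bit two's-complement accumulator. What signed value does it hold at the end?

-635

-506 + (-610) = -1116 → wraps to 932 (01110100100)
932 + 481 = 1413 → wraps to -635 (10110000101)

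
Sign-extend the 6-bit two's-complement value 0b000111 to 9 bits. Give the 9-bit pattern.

MSB of 000111 is 0; replicate it into the new high bits.
000|000111 → 000000111 (still 7).

000000111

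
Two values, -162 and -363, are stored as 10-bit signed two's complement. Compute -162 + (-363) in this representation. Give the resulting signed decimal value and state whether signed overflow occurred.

499; overflow

-162 → 1101011110
-363 → 1010010101
  1101011110
+ 1010010101
= 0111110011  (discard carry-out 1)
Result 0111110011: MSB = 0 → value 499.
Both addends are negative but the stored result is non-negative: signed overflow. The true value -162 + (-363) = -525 lies outside [-512, 511].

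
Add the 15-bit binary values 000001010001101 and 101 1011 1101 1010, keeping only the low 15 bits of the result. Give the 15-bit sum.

101111001100111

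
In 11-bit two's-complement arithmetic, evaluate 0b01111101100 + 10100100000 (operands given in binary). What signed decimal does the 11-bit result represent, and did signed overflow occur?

0b01111101100 → 01111101100 = 1004 (signed)
10100100000 = -736 (signed)
  01111101100
+ 10100100000
= 00100001100  (discard carry-out 1)
Result 00100001100: MSB = 0 → value 268.
Addends have opposite signs, so signed overflow cannot occur.

268; no overflow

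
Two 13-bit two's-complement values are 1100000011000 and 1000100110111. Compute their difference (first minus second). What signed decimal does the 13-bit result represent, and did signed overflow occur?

1100000011000 = -2024 (signed)
1000100110111 = -3785 (signed)
Subtract via negate-and-add: invert 1000100110111 + 1 = 0111011001001 (i.e. 3785).
  1100000011000
+ 0111011001001
= 0011011100001  (discard carry-out 1)
Result 0011011100001: MSB = 0 → value 1761.
Addends (after negating the subtrahend) have opposite signs, so signed overflow cannot occur.

1761; no overflow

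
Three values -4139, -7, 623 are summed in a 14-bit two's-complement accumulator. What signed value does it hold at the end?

-4139 + (-7) = -4146 (10111111001110)
-4146 + 623 = -3523 (11001000111101)

-3523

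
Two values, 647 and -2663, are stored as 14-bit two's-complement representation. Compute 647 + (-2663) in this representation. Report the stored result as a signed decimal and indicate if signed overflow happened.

-2016; no overflow

647 → 00001010000111
-2663 → 11010110011001
  00001010000111
+ 11010110011001
= 11100000100000
Result 11100000100000: MSB = 1 → 14368 − 16384 = -2016.
Addends have opposite signs, so signed overflow cannot occur.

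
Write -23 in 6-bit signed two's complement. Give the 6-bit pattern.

101001

|-23| = 23 = 010111 in 6 bits.
Invert the bits: 101000. Add 1: 101001.
Check: 101001 reads as 41 − 64 = -23.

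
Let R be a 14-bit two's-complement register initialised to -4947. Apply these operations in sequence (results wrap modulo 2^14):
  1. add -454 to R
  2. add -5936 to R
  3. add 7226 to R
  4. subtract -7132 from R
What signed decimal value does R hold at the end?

3021

Start: R = -4947 = 10110010101101.
R = -4947 + (-454) = -5401 = 10101011100111
R = -5401 + (-5936) = -11337; wraps to 5047 = 01001110110111
R = 5047 + 7226 = 12273; wraps to -4111 = 10111111110001
R = -4111 − (-7132) = 3021 = 00101111001101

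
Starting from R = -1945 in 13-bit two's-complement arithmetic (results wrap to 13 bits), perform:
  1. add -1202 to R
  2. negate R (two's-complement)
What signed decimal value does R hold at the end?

3147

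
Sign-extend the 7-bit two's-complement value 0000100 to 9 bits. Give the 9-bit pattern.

000000100

MSB of 0000100 is 0; replicate it into the new high bits.
00|0000100 → 000000100 (still 4).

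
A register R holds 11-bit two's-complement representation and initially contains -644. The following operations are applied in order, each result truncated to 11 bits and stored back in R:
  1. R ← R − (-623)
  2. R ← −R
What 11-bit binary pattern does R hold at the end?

Start: R = -644 = 10101111100.
R = -644 − (-623) = -21 = 11111101011
R = −(-21) = 21 = 00000010101

00000010101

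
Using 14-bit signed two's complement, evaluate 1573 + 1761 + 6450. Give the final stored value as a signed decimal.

1573 + 1761 = 3334 (00110100000110)
3334 + 6450 = 9784 → wraps to -6600 (10011000111000)

-6600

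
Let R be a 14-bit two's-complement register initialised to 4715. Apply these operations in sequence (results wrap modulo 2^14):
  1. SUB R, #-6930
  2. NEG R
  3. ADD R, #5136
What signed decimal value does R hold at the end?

Start: R = 4715 = 01001001101011.
R = 4715 − (-6930) = 11645; wraps to -4739 = 10110101111101
R = −(-4739) = 4739 = 01001010000011
R = 4739 + 5136 = 9875; wraps to -6509 = 10011010010011

-6509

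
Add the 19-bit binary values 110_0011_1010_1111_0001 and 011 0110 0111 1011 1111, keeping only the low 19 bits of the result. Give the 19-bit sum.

  1100011101011110001
+ 0110110011110111111
= 0011010001010110000  (discard carry-out 1)

0011010001010110000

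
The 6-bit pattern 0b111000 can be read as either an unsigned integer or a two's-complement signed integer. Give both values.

Unsigned: 111000 = 56.
Signed: MSB=1 → 56 − 64 = -8.

unsigned = 56, signed = -8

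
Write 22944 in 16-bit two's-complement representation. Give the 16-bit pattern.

0101100110100000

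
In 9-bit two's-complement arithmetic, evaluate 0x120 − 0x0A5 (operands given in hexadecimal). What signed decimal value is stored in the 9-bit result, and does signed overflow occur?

0x120 = 100100000 = -224 (signed)
0x0A5 = 010100101 = 165 (signed)
Subtract via negate-and-add: invert 010100101 + 1 = 101011011 (i.e. -165).
  100100000
+ 101011011
= 001111011  (discard carry-out 1)
Result 001111011: MSB = 0 → value 123.
Both addends (after negating the subtrahend) are negative but the stored result is non-negative: signed overflow. The true value -224 − 165 = -389 lies outside [-256, 255].

123; overflow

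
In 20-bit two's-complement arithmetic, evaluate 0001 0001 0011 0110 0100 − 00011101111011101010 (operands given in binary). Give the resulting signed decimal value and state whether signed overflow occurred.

0001 0001 0011 0110 0100 → 00010001001101100100 = 70500 (signed)
00011101111011101010 = 122602 (signed)
Subtract via negate-and-add: invert 00011101111011101010 + 1 = 11100010000100010110 (i.e. -122602).
  00010001001101100100
+ 11100010000100010110
= 11110011010001111010
Result 11110011010001111010: MSB = 1 → 996474 − 1048576 = -52102.
Addends (after negating the subtrahend) have opposite signs, so signed overflow cannot occur.

-52102; no overflow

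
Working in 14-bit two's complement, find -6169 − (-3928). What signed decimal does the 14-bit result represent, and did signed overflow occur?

-6169 → 10011111100111
-3928 → 11000010101000
Subtract via negate-and-add: invert 11000010101000 + 1 = 00111101011000 (i.e. 3928).
  10011111100111
+ 00111101011000
= 11011100111111
Result 11011100111111: MSB = 1 → 14143 − 16384 = -2241.
Addends (after negating the subtrahend) have opposite signs, so signed overflow cannot occur.

-2241; no overflow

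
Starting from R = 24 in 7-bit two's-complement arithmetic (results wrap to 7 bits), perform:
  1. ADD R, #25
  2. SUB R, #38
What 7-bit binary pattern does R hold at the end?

0001011

Start: R = 24 = 0011000.
R = 24 + 25 = 49 = 0110001
R = 49 − 38 = 11 = 0001011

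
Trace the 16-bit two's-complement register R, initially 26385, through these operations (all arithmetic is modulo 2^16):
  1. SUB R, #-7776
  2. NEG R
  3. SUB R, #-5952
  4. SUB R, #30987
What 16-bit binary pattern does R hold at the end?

0001100011000100

Start: R = 26385 = 0110011100010001.
R = 26385 − (-7776) = 34161; wraps to -31375 = 1000010101110001
R = −(-31375) = 31375 = 0111101010001111
R = 31375 − (-5952) = 37327; wraps to -28209 = 1001000111001111
R = -28209 − 30987 = -59196; wraps to 6340 = 0001100011000100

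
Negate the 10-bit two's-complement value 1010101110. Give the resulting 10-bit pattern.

0101010010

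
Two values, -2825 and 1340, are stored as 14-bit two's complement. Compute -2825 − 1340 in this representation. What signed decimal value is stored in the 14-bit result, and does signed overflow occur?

-2825 → 11010011110111
1340 → 00010100111100
Subtract via negate-and-add: invert 00010100111100 + 1 = 11101011000100 (i.e. -1340).
  11010011110111
+ 11101011000100
= 10111110111011  (discard carry-out 1)
Result 10111110111011: MSB = 1 → 12219 − 16384 = -4165.
Both addends (after negating the subtrahend) are negative and so is the stored result: no signed overflow.

-4165; no overflow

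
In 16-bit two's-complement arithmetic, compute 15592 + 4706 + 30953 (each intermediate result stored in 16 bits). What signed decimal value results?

15592 + 4706 = 20298 (0100111101001010)
20298 + 30953 = 51251 → wraps to -14285 (1100100000110011)

-14285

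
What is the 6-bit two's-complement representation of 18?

18 is non-negative, so write it directly in 6 bits: 010010.

010010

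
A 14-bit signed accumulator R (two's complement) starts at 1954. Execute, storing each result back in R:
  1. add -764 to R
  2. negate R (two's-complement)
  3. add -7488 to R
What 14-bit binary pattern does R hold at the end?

01111000011010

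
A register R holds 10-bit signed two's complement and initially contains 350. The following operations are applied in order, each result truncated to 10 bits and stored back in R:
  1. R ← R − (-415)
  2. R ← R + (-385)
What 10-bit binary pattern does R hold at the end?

Start: R = 350 = 0101011110.
R = 350 − (-415) = 765; wraps to -259 = 1011111101
R = -259 + (-385) = -644; wraps to 380 = 0101111100

0101111100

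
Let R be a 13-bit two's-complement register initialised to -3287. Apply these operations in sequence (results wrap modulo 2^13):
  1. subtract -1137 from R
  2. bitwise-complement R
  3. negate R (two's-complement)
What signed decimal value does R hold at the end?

-2149

Start: R = -3287 = 1001100101001.
R = -3287 − (-1137) = -2150 = 1011110011010
R = NOT 1011110011010 = 0100001100101 = 2149
R = −(2149) = -2149 = 1011110011011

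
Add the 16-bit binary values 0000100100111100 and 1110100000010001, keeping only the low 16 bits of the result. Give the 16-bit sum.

1111000101001101

  0000100100111100
+ 1110100000010001
= 1111000101001101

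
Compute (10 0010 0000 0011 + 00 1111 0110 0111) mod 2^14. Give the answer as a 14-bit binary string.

  10001000000011
+ 00111101100111
= 11000101101010

11000101101010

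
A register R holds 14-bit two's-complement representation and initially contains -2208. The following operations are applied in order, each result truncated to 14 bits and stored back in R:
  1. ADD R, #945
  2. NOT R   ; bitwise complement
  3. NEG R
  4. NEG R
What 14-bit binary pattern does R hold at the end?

Start: R = -2208 = 11011101100000.
R = -2208 + 945 = -1263 = 11101100010001
R = NOT 11101100010001 = 00010011101110 = 1262
R = −(1262) = -1262 = 11101100010010
R = −(-1262) = 1262 = 00010011101110

00010011101110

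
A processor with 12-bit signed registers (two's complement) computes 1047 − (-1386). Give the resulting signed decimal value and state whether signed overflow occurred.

-1663; overflow

1047 → 010000010111
-1386 → 101010010110
Subtract via negate-and-add: invert 101010010110 + 1 = 010101101010 (i.e. 1386).
  010000010111
+ 010101101010
= 100110000001
Result 100110000001: MSB = 1 → 2433 − 4096 = -1663.
Both addends (after negating the subtrahend) are non-negative but the stored result is negative: signed overflow. The true value 1047 − (-1386) = 2433 lies outside [-2048, 2047].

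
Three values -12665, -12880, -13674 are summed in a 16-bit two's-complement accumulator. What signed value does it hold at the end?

-12665 + (-12880) = -25545 (1001110000110111)
-25545 + (-13674) = -39219 → wraps to 26317 (0110011011001101)

26317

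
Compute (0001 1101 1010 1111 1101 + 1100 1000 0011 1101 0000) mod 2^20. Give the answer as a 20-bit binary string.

  00011101101011111101
+ 11001000001111010000
= 11100101111011001101

11100101111011001101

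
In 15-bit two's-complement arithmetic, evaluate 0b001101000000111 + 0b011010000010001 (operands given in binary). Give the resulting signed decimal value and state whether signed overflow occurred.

0b001101000000111 → 001101000000111 = 6663 (signed)
0b011010000010001 → 011010000010001 = 13329 (signed)
  001101000000111
+ 011010000010001
= 100111000011000
Result 100111000011000: MSB = 1 → 19992 − 32768 = -12776.
Both addends are non-negative but the stored result is negative: signed overflow. The true value 6663 + 13329 = 19992 lies outside [-16384, 16383].

-12776; overflow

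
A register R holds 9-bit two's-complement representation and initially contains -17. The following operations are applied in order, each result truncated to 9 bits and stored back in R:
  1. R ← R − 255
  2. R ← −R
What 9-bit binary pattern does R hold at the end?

100010000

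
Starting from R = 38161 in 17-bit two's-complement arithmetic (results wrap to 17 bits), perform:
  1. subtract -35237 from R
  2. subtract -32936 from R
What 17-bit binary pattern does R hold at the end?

11001111101011110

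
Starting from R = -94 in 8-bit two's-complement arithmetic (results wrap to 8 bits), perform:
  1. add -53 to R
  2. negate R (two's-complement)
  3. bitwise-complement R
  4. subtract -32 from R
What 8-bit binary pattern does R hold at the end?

10001100

Start: R = -94 = 10100010.
R = -94 + (-53) = -147; wraps to 109 = 01101101
R = −(109) = -109 = 10010011
R = NOT 10010011 = 01101100 = 108
R = 108 − (-32) = 140; wraps to -116 = 10001100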